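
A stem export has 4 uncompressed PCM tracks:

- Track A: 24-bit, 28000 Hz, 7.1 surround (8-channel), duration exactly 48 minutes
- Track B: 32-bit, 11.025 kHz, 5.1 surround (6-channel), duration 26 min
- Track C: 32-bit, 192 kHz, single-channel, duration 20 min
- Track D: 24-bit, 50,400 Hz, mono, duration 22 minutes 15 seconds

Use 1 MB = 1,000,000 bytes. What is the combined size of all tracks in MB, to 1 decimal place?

Track A: exactly 48 minutes = 2,880 s; 28,000 × 2,880 × 3 × 8 = 1,935,360,000 bytes.
Track B: 26 min = 1,560 s; 11,025 × 1,560 × 4 × 6 = 412,776,000 bytes.
Track C: 20 min = 1,200 s; 192,000 × 1,200 × 4 × 1 = 921,600,000 bytes.
Track D: 22 minutes 15 seconds = 1,335 s; 50,400 × 1,335 × 3 × 1 = 201,852,000 bytes.
Total = 3,471,588,000 bytes = 3471.6 MB.

3471.6 MB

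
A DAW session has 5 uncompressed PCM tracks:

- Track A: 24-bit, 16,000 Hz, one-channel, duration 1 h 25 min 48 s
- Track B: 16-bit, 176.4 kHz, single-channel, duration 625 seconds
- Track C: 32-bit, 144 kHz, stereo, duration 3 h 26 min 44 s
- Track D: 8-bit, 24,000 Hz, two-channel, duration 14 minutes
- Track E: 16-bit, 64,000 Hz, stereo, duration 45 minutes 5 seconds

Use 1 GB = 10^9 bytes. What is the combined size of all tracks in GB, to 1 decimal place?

Track A: 1 h 25 min 48 s = 5,148 s; 16,000 × 5,148 × 3 × 1 = 247,104,000 bytes.
Track B: 176,400 × 625 × 2 × 1 = 220,500,000 bytes.
Track C: 3 h 26 min 44 s = 12,404 s; 144,000 × 12,404 × 4 × 2 = 14,289,408,000 bytes.
Track D: 14 minutes = 840 s; 24,000 × 840 × 1 × 2 = 40,320,000 bytes.
Track E: 45 minutes 5 seconds = 2,705 s; 64,000 × 2,705 × 2 × 2 = 692,480,000 bytes.
Total = 15,489,812,000 bytes = 15.5 GB.

15.5 GB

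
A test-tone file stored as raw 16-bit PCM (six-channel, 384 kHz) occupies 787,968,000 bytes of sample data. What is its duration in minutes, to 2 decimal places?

2.85 minutes

Byte rate = 384,000 × 2 × 6 = 4,608,000 bytes/s.
Duration = 787,968,000 / 4,608,000 = 171 s.
171 s / 60 = 2.85 minutes.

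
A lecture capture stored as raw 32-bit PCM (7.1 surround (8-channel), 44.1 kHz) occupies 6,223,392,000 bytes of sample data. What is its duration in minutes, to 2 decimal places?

Byte rate = 44,100 × 4 × 8 = 1,411,200 bytes/s.
Duration = 6,223,392,000 / 1,411,200 = 4,410 s.
4,410 s / 60 = 73.50 minutes.

73.50 minutes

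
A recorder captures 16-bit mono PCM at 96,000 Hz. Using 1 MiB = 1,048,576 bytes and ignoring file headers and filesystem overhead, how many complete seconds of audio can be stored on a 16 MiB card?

87 seconds

Uncompressed byte rate = 96,000 × 2 × 1 = 192,000 bytes/s.
Capacity = 16 × 1,048,576 = 16,777,216 bytes.
16,777,216 / 192,000 ≈ 87.38 s → 87 seconds.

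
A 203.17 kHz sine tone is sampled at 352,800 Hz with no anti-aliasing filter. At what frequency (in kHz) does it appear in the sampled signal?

Nyquist = 352,800/2 = 176,400 Hz; 203,170 Hz exceeds it.
Alias = |203,170 − 1×352,800| = |203,170 − 352,800| = 149,630 Hz = 149.63 kHz.

149.63 kHz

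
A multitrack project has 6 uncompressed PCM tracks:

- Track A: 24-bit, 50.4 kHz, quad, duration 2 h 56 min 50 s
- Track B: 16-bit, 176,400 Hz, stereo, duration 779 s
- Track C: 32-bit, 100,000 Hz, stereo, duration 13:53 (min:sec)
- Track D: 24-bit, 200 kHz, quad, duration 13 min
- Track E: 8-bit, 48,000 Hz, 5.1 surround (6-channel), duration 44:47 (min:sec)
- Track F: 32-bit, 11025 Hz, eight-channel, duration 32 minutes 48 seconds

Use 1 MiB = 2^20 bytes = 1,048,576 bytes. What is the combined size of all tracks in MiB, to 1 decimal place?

Track A: 2 h 56 min 50 s = 10,610 s; 50,400 × 10,610 × 3 × 4 = 6,416,928,000 bytes.
Track B: 176,400 × 779 × 2 × 2 = 549,662,400 bytes.
Track C: 13:53 (min:sec) = 833 s; 100,000 × 833 × 4 × 2 = 666,400,000 bytes.
Track D: 13 min = 780 s; 200,000 × 780 × 3 × 4 = 1,872,000,000 bytes.
Track E: 44:47 (min:sec) = 2,687 s; 48,000 × 2,687 × 1 × 6 = 773,856,000 bytes.
Track F: 32 minutes 48 seconds = 1,968 s; 11,025 × 1,968 × 4 × 8 = 694,310,400 bytes.
Total = 10,973,156,800 bytes = 10464.8 MiB.

10464.8 MiB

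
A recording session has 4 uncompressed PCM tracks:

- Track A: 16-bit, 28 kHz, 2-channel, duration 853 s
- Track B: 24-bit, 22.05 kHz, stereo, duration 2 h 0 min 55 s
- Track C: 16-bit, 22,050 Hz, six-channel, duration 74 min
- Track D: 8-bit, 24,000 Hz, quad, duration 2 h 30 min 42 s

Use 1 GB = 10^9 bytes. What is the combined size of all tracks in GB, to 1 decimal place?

3.1 GB

Track A: 28,000 × 853 × 2 × 2 = 95,536,000 bytes.
Track B: 2 h 0 min 55 s = 7,255 s; 22,050 × 7,255 × 3 × 2 = 959,836,500 bytes.
Track C: 74 min = 4,440 s; 22,050 × 4,440 × 2 × 6 = 1,174,824,000 bytes.
Track D: 2 h 30 min 42 s = 9,042 s; 24,000 × 9,042 × 1 × 4 = 868,032,000 bytes.
Total = 3,098,228,500 bytes = 3.1 GB.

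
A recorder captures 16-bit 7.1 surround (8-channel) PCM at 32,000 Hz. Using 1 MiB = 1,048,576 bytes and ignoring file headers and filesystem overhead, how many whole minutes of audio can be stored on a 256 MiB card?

Uncompressed byte rate = 32,000 × 2 × 8 = 512,000 bytes/s.
Capacity = 256 × 1,048,576 = 268,435,456 bytes.
268,435,456 / 512,000 ≈ 524.29 s → 8 minutes.

8 minutes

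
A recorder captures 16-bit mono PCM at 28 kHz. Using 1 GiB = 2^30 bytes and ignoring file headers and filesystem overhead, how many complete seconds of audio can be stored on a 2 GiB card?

38,347 seconds

Uncompressed byte rate = 28,000 × 2 × 1 = 56,000 bytes/s.
Capacity = 2 × 1,073,741,824 = 2,147,483,648 bytes.
2,147,483,648 / 56,000 ≈ 38347.92 s → 38,347 seconds.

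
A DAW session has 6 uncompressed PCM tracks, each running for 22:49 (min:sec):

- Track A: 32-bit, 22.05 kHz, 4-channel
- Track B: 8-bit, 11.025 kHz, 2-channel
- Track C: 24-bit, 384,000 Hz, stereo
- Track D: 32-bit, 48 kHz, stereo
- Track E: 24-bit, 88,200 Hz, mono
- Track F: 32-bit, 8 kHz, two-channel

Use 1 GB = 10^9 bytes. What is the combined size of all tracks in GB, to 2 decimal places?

22:49 (min:sec) = 1,369 s.
Track A: 22,050 × 1,369 × 4 × 4 = 482,983,200 bytes.
Track B: 11,025 × 1,369 × 1 × 2 = 30,186,450 bytes.
Track C: 384,000 × 1,369 × 3 × 2 = 3,154,176,000 bytes.
Track D: 48,000 × 1,369 × 4 × 2 = 525,696,000 bytes.
Track E: 88,200 × 1,369 × 3 × 1 = 362,237,400 bytes.
Track F: 8,000 × 1,369 × 4 × 2 = 87,616,000 bytes.
Total = 4,642,895,050 bytes = 4.64 GB.

4.64 GB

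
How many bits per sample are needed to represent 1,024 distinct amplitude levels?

10 bits

log2(1,024) = 10.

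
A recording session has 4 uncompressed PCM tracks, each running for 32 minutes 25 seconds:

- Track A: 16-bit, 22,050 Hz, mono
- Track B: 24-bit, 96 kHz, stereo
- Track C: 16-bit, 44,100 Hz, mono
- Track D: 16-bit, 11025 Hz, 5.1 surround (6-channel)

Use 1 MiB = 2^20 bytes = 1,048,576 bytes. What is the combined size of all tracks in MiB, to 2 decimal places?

1559.23 MiB

32 minutes 25 seconds = 1,945 s.
Track A: 22,050 × 1,945 × 2 × 1 = 85,774,500 bytes.
Track B: 96,000 × 1,945 × 3 × 2 = 1,120,320,000 bytes.
Track C: 44,100 × 1,945 × 2 × 1 = 171,549,000 bytes.
Track D: 11,025 × 1,945 × 2 × 6 = 257,323,500 bytes.
Total = 1,634,967,000 bytes = 1559.23 MiB.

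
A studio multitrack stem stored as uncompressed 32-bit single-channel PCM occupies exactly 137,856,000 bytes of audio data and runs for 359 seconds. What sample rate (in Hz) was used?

96,000 Hz

Bytes = sample_rate × seconds × bytes_per_sample × channels.
sample_rate = 137,856,000 / (359 × 4 × 1) = 137,856,000 / 1,436 = 96,000 Hz.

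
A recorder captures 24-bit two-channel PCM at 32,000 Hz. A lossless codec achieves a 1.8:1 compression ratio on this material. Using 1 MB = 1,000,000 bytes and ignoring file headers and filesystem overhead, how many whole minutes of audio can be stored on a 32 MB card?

Uncompressed byte rate = 32,000 × 3 × 2 = 192,000 bytes/s.
After 1.8:1 compression, effective rate ≈ 106666.67 bytes/s.
Capacity = 32 × 1,000,000 = 32,000,000 bytes.
32,000,000 / effective rate ≈ 300 s → 5 minutes.

5 minutes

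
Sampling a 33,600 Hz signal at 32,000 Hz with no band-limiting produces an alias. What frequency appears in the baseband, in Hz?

Nyquist = 32,000/2 = 16,000 Hz; 33,600 Hz exceeds it.
Alias = |33,600 − 1×32,000| = |33,600 − 32,000| = 1,600 Hz.

1,600 Hz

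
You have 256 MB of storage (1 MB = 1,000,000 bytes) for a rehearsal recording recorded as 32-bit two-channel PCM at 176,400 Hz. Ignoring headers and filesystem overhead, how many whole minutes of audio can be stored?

3 minutes

Uncompressed byte rate = 176,400 × 4 × 2 = 1,411,200 bytes/s.
Capacity = 256 × 1,000,000 = 256,000,000 bytes.
256,000,000 / 1,411,200 ≈ 181.41 s → 3 minutes.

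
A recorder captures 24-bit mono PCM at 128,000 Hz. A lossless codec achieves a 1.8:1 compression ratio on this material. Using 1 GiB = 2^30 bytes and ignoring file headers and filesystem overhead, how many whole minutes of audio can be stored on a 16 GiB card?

Uncompressed byte rate = 128,000 × 3 × 1 = 384,000 bytes/s.
After 1.8:1 compression, effective rate ≈ 213333.33 bytes/s.
Capacity = 16 × 1,073,741,824 = 17,179,869,184 bytes.
17,179,869,184 / effective rate ≈ 80530.64 s → 1,342 minutes.

1,342 minutes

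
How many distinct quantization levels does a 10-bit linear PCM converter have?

1,024 levels

2^10 = 1,024.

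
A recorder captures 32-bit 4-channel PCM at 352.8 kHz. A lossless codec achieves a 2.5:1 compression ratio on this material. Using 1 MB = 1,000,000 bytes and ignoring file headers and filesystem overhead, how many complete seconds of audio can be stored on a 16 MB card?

Uncompressed byte rate = 352,800 × 4 × 4 = 5,644,800 bytes/s.
After 2.5:1 compression, effective rate ≈ 2257920 bytes/s.
Capacity = 16 × 1,000,000 = 16,000,000 bytes.
16,000,000 / effective rate ≈ 7.09 s → 7 seconds.

7 seconds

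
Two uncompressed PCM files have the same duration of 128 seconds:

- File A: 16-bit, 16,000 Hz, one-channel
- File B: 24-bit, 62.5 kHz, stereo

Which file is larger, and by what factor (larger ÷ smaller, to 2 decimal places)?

File A: 16,000 × 2 × 1 = 32,000 bytes/s.
File B: 62,500 × 3 × 2 = 375,000 bytes/s.
File B is larger; ratio = 48,000,000 / 4,096,000 = 11.72.

File B, by a factor of 11.72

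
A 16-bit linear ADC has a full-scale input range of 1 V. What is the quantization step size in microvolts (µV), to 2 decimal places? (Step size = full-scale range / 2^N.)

15.26 µV

1 V / 2^16 = 1 / 65,536 V = 15.26 µV.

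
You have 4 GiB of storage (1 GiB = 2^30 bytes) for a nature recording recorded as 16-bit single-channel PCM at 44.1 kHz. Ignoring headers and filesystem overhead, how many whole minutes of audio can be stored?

811 minutes

Uncompressed byte rate = 44,100 × 2 × 1 = 88,200 bytes/s.
Capacity = 4 × 1,073,741,824 = 4,294,967,296 bytes.
4,294,967,296 / 88,200 ≈ 48695.77 s → 811 minutes.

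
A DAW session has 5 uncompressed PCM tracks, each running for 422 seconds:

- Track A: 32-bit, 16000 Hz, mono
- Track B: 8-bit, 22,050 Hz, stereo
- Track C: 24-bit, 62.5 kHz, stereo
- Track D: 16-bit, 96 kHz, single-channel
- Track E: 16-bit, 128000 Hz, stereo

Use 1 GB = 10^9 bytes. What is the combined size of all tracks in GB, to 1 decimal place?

0.5 GB

Track A: 16,000 × 422 × 4 × 1 = 27,008,000 bytes.
Track B: 22,050 × 422 × 1 × 2 = 18,610,200 bytes.
Track C: 62,500 × 422 × 3 × 2 = 158,250,000 bytes.
Track D: 96,000 × 422 × 2 × 1 = 81,024,000 bytes.
Track E: 128,000 × 422 × 2 × 2 = 216,064,000 bytes.
Total = 500,956,200 bytes = 0.5 GB.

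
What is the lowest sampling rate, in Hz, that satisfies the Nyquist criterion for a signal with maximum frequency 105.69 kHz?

Minimum sample rate = 2 × 105,690 Hz = 211,380 Hz.

211,380 Hz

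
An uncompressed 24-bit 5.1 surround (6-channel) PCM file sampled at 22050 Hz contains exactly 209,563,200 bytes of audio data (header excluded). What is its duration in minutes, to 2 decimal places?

8.80 minutes

Byte rate = 22,050 × 3 × 6 = 396,900 bytes/s.
Duration = 209,563,200 / 396,900 = 528 s.
528 s / 60 = 8.80 minutes.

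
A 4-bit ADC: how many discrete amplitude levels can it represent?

2^4 = 16.

16 levels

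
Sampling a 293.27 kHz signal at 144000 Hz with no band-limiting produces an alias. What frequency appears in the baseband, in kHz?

5.27 kHz

Nyquist = 144,000/2 = 72,000 Hz; 293,270 Hz exceeds it.
Alias = |293,270 − 2×144,000| = |293,270 − 288,000| = 5,270 Hz = 5.27 kHz.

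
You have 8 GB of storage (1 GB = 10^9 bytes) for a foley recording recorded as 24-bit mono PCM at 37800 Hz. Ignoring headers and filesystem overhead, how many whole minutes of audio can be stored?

Uncompressed byte rate = 37,800 × 3 × 1 = 113,400 bytes/s.
Capacity = 8 × 1,000,000,000 = 8,000,000,000 bytes.
8,000,000,000 / 113,400 ≈ 70546.74 s → 1,175 minutes.

1,175 minutes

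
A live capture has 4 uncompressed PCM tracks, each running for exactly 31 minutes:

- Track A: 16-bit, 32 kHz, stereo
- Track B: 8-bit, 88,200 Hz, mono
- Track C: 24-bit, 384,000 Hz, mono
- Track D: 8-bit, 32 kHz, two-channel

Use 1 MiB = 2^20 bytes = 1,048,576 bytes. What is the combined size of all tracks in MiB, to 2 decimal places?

2540.49 MiB

exactly 31 minutes = 1,860 s.
Track A: 32,000 × 1,860 × 2 × 2 = 238,080,000 bytes.
Track B: 88,200 × 1,860 × 1 × 1 = 164,052,000 bytes.
Track C: 384,000 × 1,860 × 3 × 1 = 2,142,720,000 bytes.
Track D: 32,000 × 1,860 × 1 × 2 = 119,040,000 bytes.
Total = 2,663,892,000 bytes = 2540.49 MiB.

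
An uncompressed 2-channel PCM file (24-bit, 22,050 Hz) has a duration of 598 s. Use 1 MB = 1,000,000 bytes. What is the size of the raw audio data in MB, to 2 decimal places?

79.12 MB

Bytes = 22,050 samples/s × 598 s × 3 bytes/sample × 2 ch = 79,115,400 bytes.
79,115,400 / 1,000,000 = 79.12 MB.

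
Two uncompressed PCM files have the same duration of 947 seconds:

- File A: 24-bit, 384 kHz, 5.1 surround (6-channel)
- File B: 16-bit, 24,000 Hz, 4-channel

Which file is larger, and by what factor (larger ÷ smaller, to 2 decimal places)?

File A, by a factor of 36.00

File A: 384,000 × 3 × 6 = 6,912,000 bytes/s.
File B: 24,000 × 2 × 4 = 192,000 bytes/s.
File A is larger; ratio = 6,545,664,000 / 181,824,000 = 36.00.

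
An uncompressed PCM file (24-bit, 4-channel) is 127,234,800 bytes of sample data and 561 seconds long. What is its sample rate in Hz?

18,900 Hz

Bytes = sample_rate × seconds × bytes_per_sample × channels.
sample_rate = 127,234,800 / (561 × 3 × 4) = 127,234,800 / 6,732 = 18,900 Hz.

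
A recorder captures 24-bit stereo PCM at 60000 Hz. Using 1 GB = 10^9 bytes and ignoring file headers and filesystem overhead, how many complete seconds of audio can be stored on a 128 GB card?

Uncompressed byte rate = 60,000 × 3 × 2 = 360,000 bytes/s.
Capacity = 128 × 1,000,000,000 = 128,000,000,000 bytes.
128,000,000,000 / 360,000 ≈ 355555.56 s → 355,555 seconds.

355,555 seconds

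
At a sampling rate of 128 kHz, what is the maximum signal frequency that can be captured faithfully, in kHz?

64 kHz

Nyquist frequency = sample rate / 2 = 128,000 / 2 = 64 kHz.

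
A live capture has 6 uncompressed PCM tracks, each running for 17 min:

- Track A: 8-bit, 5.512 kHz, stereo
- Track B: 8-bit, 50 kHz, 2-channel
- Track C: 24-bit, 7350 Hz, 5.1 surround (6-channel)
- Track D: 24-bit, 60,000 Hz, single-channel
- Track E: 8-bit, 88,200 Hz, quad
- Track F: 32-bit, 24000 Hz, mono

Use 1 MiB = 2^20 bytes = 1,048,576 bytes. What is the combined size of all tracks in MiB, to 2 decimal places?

17 min = 1,020 s.
Track A: 5,512 × 1,020 × 1 × 2 = 11,244,480 bytes.
Track B: 50,000 × 1,020 × 1 × 2 = 102,000,000 bytes.
Track C: 7,350 × 1,020 × 3 × 6 = 134,946,000 bytes.
Track D: 60,000 × 1,020 × 3 × 1 = 183,600,000 bytes.
Track E: 88,200 × 1,020 × 1 × 4 = 359,856,000 bytes.
Track F: 24,000 × 1,020 × 4 × 1 = 97,920,000 bytes.
Total = 889,566,480 bytes = 848.36 MiB.

848.36 MiB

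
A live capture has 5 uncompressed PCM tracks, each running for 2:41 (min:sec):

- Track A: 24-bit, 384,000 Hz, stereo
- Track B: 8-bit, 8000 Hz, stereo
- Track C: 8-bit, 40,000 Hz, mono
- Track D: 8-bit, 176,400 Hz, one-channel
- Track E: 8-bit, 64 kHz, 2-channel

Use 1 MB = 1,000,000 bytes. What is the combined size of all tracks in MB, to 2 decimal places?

428.97 MB

2:41 (min:sec) = 161 s.
Track A: 384,000 × 161 × 3 × 2 = 370,944,000 bytes.
Track B: 8,000 × 161 × 1 × 2 = 2,576,000 bytes.
Track C: 40,000 × 161 × 1 × 1 = 6,440,000 bytes.
Track D: 176,400 × 161 × 1 × 1 = 28,400,400 bytes.
Track E: 64,000 × 161 × 1 × 2 = 20,608,000 bytes.
Total = 428,968,400 bytes = 428.97 MB.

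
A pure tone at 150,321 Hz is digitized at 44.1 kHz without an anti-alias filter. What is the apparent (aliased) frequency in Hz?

Nyquist = 44,100/2 = 22,050 Hz; 150,321 Hz exceeds it.
Alias = |150,321 − 3×44,100| = |150,321 − 132,300| = 18,021 Hz.

18,021 Hz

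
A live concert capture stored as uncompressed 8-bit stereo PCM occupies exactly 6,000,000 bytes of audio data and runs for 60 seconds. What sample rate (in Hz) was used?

Bytes = sample_rate × seconds × bytes_per_sample × channels.
sample_rate = 6,000,000 / (60 × 1 × 2) = 6,000,000 / 120 = 50,000 Hz.

50,000 Hz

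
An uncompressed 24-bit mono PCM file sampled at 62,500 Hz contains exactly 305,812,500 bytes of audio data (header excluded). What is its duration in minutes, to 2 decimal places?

27.18 minutes

Byte rate = 62,500 × 3 × 1 = 187,500 bytes/s.
Duration = 305,812,500 / 187,500 = 1,631 s.
1,631 s / 60 = 27.18 minutes.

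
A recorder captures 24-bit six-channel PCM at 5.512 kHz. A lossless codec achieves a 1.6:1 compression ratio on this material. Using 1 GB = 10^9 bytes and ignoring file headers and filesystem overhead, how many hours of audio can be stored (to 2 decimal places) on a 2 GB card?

Uncompressed byte rate = 5,512 × 3 × 6 = 99,216 bytes/s.
After 1.6:1 compression, effective rate ≈ 62010 bytes/s.
Capacity = 2 × 1,000,000,000 = 2,000,000,000 bytes.
2,000,000,000 / effective rate ≈ 32252.86 s → 8.96 hours.

8.96 hours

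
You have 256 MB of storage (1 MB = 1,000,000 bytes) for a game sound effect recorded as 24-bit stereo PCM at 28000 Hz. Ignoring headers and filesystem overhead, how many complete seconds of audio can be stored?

Uncompressed byte rate = 28,000 × 3 × 2 = 168,000 bytes/s.
Capacity = 256 × 1,000,000 = 256,000,000 bytes.
256,000,000 / 168,000 ≈ 1523.81 s → 1,523 seconds.

1,523 seconds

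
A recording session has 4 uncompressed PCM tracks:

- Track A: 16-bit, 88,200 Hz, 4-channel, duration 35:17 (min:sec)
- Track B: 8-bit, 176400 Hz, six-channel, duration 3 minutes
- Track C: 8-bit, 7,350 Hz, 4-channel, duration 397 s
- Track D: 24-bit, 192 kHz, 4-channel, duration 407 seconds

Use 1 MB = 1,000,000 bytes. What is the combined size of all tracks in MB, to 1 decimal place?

Track A: 35:17 (min:sec) = 2,117 s; 88,200 × 2,117 × 2 × 4 = 1,493,755,200 bytes.
Track B: 3 minutes = 180 s; 176,400 × 180 × 1 × 6 = 190,512,000 bytes.
Track C: 7,350 × 397 × 1 × 4 = 11,671,800 bytes.
Track D: 192,000 × 407 × 3 × 4 = 937,728,000 bytes.
Total = 2,633,667,000 bytes = 2633.7 MB.

2633.7 MB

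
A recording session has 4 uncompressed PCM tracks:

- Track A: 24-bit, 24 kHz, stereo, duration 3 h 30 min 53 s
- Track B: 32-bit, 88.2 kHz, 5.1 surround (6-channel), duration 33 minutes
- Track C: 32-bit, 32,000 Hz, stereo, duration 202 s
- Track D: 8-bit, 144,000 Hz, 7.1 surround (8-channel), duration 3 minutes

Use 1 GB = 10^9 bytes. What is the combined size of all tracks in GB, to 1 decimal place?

6.3 GB

Track A: 3 h 30 min 53 s = 12,653 s; 24,000 × 12,653 × 3 × 2 = 1,822,032,000 bytes.
Track B: 33 minutes = 1,980 s; 88,200 × 1,980 × 4 × 6 = 4,191,264,000 bytes.
Track C: 32,000 × 202 × 4 × 2 = 51,712,000 bytes.
Track D: 3 minutes = 180 s; 144,000 × 180 × 1 × 8 = 207,360,000 bytes.
Total = 6,272,368,000 bytes = 6.3 GB.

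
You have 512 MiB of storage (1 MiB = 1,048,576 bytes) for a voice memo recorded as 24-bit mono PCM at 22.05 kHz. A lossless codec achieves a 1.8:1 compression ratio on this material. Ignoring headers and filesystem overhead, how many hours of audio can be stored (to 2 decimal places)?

Uncompressed byte rate = 22,050 × 3 × 1 = 66,150 bytes/s.
After 1.8:1 compression, effective rate ≈ 36750 bytes/s.
Capacity = 512 × 1,048,576 = 536,870,912 bytes.
536,870,912 / effective rate ≈ 14608.73 s → 4.06 hours.

4.06 hours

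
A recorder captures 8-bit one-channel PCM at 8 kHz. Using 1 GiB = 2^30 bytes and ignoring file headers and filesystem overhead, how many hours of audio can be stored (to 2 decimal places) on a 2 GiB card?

Uncompressed byte rate = 8,000 × 1 × 1 = 8,000 bytes/s.
Capacity = 2 × 1,073,741,824 = 2,147,483,648 bytes.
2,147,483,648 / 8,000 ≈ 268435.46 s → 74.57 hours.

74.57 hours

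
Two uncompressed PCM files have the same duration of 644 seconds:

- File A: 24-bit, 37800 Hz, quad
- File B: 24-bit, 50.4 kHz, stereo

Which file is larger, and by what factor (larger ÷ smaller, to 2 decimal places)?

File A, by a factor of 1.50

File A: 37,800 × 3 × 4 = 453,600 bytes/s.
File B: 50,400 × 3 × 2 = 302,400 bytes/s.
File A is larger; ratio = 292,118,400 / 194,745,600 = 1.50.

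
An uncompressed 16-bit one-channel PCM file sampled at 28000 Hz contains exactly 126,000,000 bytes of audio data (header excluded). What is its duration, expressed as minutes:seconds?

37:30

Byte rate = 28,000 × 2 × 1 = 56,000 bytes/s.
Duration = 126,000,000 / 56,000 = 2,250 s.
2,250 s = 37:30.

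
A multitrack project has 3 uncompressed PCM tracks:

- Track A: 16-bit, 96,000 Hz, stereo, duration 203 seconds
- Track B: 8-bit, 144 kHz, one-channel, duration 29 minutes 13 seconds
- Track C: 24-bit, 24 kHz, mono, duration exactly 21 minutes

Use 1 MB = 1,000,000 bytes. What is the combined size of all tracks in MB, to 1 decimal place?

421.1 MB

Track A: 96,000 × 203 × 2 × 2 = 77,952,000 bytes.
Track B: 29 minutes 13 seconds = 1,753 s; 144,000 × 1,753 × 1 × 1 = 252,432,000 bytes.
Track C: exactly 21 minutes = 1,260 s; 24,000 × 1,260 × 3 × 1 = 90,720,000 bytes.
Total = 421,104,000 bytes = 421.1 MB.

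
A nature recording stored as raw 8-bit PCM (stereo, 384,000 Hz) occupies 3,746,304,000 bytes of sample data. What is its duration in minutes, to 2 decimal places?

Byte rate = 384,000 × 1 × 2 = 768,000 bytes/s.
Duration = 3,746,304,000 / 768,000 = 4,878 s.
4,878 s / 60 = 81.30 minutes.

81.30 minutes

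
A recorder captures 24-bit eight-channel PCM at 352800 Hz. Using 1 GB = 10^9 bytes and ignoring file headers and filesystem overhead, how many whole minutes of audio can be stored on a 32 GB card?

Uncompressed byte rate = 352,800 × 3 × 8 = 8,467,200 bytes/s.
Capacity = 32 × 1,000,000,000 = 32,000,000,000 bytes.
32,000,000,000 / 8,467,200 ≈ 3779.29 s → 62 minutes.

62 minutes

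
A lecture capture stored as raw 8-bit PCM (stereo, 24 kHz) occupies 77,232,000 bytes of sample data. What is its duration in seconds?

Byte rate = 24,000 × 1 × 2 = 48,000 bytes/s.
Duration = 77,232,000 / 48,000 = 1,609 s.

1,609 seconds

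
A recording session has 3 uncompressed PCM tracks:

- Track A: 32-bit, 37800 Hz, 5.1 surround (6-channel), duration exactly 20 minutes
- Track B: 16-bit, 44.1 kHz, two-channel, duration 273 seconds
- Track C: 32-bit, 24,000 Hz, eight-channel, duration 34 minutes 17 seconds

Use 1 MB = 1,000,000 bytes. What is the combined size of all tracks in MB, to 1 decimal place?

2716.6 MB

Track A: exactly 20 minutes = 1,200 s; 37,800 × 1,200 × 4 × 6 = 1,088,640,000 bytes.
Track B: 44,100 × 273 × 2 × 2 = 48,157,200 bytes.
Track C: 34 minutes 17 seconds = 2,057 s; 24,000 × 2,057 × 4 × 8 = 1,579,776,000 bytes.
Total = 2,716,573,200 bytes = 2716.6 MB.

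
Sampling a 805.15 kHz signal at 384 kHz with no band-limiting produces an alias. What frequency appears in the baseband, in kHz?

37.15 kHz

Nyquist = 384,000/2 = 192,000 Hz; 805,150 Hz exceeds it.
Alias = |805,150 − 2×384,000| = |805,150 − 768,000| = 37,150 Hz = 37.15 kHz.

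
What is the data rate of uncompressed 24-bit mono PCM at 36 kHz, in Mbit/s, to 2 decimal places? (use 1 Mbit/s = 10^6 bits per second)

0.86 Mbit/s

Bit rate = 36,000 × 24 × 1 = 864,000 bits/s.
= 0.86 Mbit/s.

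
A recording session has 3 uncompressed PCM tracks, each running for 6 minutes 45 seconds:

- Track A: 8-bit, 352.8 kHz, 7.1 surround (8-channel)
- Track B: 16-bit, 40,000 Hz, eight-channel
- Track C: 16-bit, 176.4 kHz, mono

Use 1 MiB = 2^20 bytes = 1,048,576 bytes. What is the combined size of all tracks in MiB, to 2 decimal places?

1473.58 MiB

6 minutes 45 seconds = 405 s.
Track A: 352,800 × 405 × 1 × 8 = 1,143,072,000 bytes.
Track B: 40,000 × 405 × 2 × 8 = 259,200,000 bytes.
Track C: 176,400 × 405 × 2 × 1 = 142,884,000 bytes.
Total = 1,545,156,000 bytes = 1473.58 MiB.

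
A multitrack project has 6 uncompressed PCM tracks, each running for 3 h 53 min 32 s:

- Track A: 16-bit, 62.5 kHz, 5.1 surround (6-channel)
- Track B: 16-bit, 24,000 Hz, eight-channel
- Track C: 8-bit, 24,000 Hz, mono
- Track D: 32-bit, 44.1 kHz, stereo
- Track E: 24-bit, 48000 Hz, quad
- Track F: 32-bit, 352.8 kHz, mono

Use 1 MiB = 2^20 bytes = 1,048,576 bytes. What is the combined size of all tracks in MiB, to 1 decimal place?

46743.4 MiB

3 h 53 min 32 s = 14,012 s.
Track A: 62,500 × 14,012 × 2 × 6 = 10,509,000,000 bytes.
Track B: 24,000 × 14,012 × 2 × 8 = 5,380,608,000 bytes.
Track C: 24,000 × 14,012 × 1 × 1 = 336,288,000 bytes.
Track D: 44,100 × 14,012 × 4 × 2 = 4,943,433,600 bytes.
Track E: 48,000 × 14,012 × 3 × 4 = 8,070,912,000 bytes.
Track F: 352,800 × 14,012 × 4 × 1 = 19,773,734,400 bytes.
Total = 49,013,976,000 bytes = 46743.4 MiB.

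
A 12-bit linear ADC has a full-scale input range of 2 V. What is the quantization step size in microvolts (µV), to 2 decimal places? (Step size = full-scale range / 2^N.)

2 V / 2^12 = 2 / 4,096 V = 488.28 µV.

488.28 µV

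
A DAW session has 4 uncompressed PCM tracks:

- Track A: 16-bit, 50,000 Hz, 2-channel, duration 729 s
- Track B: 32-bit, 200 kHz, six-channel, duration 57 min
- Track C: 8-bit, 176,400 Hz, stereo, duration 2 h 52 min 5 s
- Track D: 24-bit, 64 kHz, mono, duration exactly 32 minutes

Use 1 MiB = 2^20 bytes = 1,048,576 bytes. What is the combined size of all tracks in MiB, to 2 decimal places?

Track A: 50,000 × 729 × 2 × 2 = 145,800,000 bytes.
Track B: 57 min = 3,420 s; 200,000 × 3,420 × 4 × 6 = 16,416,000,000 bytes.
Track C: 2 h 52 min 5 s = 10,325 s; 176,400 × 10,325 × 1 × 2 = 3,642,660,000 bytes.
Track D: exactly 32 minutes = 1,920 s; 64,000 × 1,920 × 3 × 1 = 368,640,000 bytes.
Total = 20,573,100,000 bytes = 19620.04 MiB.

19620.04 MiB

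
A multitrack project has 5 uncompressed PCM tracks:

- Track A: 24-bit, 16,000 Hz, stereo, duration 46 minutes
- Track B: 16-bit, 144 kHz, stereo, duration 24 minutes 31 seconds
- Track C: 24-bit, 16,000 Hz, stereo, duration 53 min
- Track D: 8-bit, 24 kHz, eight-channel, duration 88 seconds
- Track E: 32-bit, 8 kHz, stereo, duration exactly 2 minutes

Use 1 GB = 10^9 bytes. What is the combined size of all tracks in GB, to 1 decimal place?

1.4 GB

Track A: 46 minutes = 2,760 s; 16,000 × 2,760 × 3 × 2 = 264,960,000 bytes.
Track B: 24 minutes 31 seconds = 1,471 s; 144,000 × 1,471 × 2 × 2 = 847,296,000 bytes.
Track C: 53 min = 3,180 s; 16,000 × 3,180 × 3 × 2 = 305,280,000 bytes.
Track D: 24,000 × 88 × 1 × 8 = 16,896,000 bytes.
Track E: exactly 2 minutes = 120 s; 8,000 × 120 × 4 × 2 = 7,680,000 bytes.
Total = 1,442,112,000 bytes = 1.4 GB.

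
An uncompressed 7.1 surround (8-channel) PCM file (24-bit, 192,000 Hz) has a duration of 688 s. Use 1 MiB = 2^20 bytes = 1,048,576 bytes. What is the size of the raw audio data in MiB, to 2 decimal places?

3023.44 MiB

Bytes = 192,000 samples/s × 688 s × 3 bytes/sample × 8 ch = 3,170,304,000 bytes.
3,170,304,000 / 1,048,576 = 3023.44 MiB.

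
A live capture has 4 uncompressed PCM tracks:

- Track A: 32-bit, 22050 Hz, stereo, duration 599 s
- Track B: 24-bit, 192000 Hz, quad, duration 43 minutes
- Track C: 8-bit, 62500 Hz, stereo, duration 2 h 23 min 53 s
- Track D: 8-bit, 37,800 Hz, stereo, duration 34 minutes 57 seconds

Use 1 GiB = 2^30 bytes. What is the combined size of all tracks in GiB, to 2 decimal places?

Track A: 22,050 × 599 × 4 × 2 = 105,663,600 bytes.
Track B: 43 minutes = 2,580 s; 192,000 × 2,580 × 3 × 4 = 5,944,320,000 bytes.
Track C: 2 h 23 min 53 s = 8,633 s; 62,500 × 8,633 × 1 × 2 = 1,079,125,000 bytes.
Track D: 34 minutes 57 seconds = 2,097 s; 37,800 × 2,097 × 1 × 2 = 158,533,200 bytes.
Total = 7,287,641,800 bytes = 6.79 GiB.

6.79 GiB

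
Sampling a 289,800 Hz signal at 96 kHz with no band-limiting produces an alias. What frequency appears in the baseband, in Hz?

1,800 Hz

Nyquist = 96,000/2 = 48,000 Hz; 289,800 Hz exceeds it.
Alias = |289,800 − 3×96,000| = |289,800 − 288,000| = 1,800 Hz.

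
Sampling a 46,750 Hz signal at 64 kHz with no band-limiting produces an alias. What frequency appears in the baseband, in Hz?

Nyquist = 64,000/2 = 32,000 Hz; 46,750 Hz exceeds it.
Alias = |46,750 − 1×64,000| = |46,750 − 64,000| = 17,250 Hz.

17,250 Hz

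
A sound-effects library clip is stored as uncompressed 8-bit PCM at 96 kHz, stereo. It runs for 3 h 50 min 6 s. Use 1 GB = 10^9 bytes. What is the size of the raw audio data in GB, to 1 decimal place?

Duration = 3 h 50 min 6 s = 13,806 s.
Bytes = 96,000 samples/s × 13,806 s × 1 bytes/sample × 2 ch = 2,650,752,000 bytes.
2,650,752,000 / 1,000,000,000 = 2.7 GB.

2.7 GB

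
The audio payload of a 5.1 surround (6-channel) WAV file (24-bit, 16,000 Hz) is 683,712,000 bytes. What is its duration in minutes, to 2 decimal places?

39.57 minutes

Byte rate = 16,000 × 3 × 6 = 288,000 bytes/s.
Duration = 683,712,000 / 288,000 = 2,374 s.
2,374 s / 60 = 39.57 minutes.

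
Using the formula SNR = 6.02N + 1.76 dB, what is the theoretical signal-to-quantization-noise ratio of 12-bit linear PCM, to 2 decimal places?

74.00 dB

6.02 × 12 + 1.76 = 74.00 dB.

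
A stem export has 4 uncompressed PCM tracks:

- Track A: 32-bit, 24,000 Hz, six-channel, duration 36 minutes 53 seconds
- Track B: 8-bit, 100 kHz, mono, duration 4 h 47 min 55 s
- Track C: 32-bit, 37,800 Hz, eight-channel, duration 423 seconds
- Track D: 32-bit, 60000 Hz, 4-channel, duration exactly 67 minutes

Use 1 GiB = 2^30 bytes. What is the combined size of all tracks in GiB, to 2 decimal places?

6.87 GiB

Track A: 36 minutes 53 seconds = 2,213 s; 24,000 × 2,213 × 4 × 6 = 1,274,688,000 bytes.
Track B: 4 h 47 min 55 s = 17,275 s; 100,000 × 17,275 × 1 × 1 = 1,727,500,000 bytes.
Track C: 37,800 × 423 × 4 × 8 = 511,660,800 bytes.
Track D: exactly 67 minutes = 4,020 s; 60,000 × 4,020 × 4 × 4 = 3,859,200,000 bytes.
Total = 7,373,048,800 bytes = 6.87 GiB.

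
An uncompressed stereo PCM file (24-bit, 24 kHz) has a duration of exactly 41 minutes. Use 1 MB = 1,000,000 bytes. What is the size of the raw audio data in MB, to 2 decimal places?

Duration = exactly 41 minutes = 2,460 s.
Bytes = 24,000 samples/s × 2,460 s × 3 bytes/sample × 2 ch = 354,240,000 bytes.
354,240,000 / 1,000,000 = 354.24 MB.

354.24 MB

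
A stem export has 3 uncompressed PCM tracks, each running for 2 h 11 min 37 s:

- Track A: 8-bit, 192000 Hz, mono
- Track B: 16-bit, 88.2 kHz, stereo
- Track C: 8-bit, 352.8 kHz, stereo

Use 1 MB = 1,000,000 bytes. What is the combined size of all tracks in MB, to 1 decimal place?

9874.4 MB

2 h 11 min 37 s = 7,897 s.
Track A: 192,000 × 7,897 × 1 × 1 = 1,516,224,000 bytes.
Track B: 88,200 × 7,897 × 2 × 2 = 2,786,061,600 bytes.
Track C: 352,800 × 7,897 × 1 × 2 = 5,572,123,200 bytes.
Total = 9,874,408,800 bytes = 9874.4 MB.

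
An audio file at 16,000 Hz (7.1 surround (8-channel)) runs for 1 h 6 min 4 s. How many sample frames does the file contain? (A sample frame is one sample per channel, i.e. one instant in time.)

63,424,000 sample frames

1 h 6 min 4 s = 3,964 s.
16,000 samples/s × 3,964 s = 63,424,000 frames.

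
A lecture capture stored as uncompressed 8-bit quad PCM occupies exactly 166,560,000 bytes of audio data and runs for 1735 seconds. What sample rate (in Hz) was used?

Bytes = sample_rate × seconds × bytes_per_sample × channels.
sample_rate = 166,560,000 / (1,735 × 1 × 4) = 166,560,000 / 6,940 = 24,000 Hz.

24,000 Hz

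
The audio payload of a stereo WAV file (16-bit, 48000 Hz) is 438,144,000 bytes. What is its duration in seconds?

2,282 seconds

Byte rate = 48,000 × 2 × 2 = 192,000 bytes/s.
Duration = 438,144,000 / 192,000 = 2,282 s.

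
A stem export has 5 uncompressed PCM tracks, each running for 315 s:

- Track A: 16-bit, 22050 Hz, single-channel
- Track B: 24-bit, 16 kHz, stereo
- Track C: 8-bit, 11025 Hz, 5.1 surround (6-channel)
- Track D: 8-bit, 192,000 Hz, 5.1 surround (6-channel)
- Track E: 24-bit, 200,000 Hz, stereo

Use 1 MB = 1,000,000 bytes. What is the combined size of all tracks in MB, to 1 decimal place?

Track A: 22,050 × 315 × 2 × 1 = 13,891,500 bytes.
Track B: 16,000 × 315 × 3 × 2 = 30,240,000 bytes.
Track C: 11,025 × 315 × 1 × 6 = 20,837,250 bytes.
Track D: 192,000 × 315 × 1 × 6 = 362,880,000 bytes.
Track E: 200,000 × 315 × 3 × 2 = 378,000,000 bytes.
Total = 805,848,750 bytes = 805.8 MB.

805.8 MB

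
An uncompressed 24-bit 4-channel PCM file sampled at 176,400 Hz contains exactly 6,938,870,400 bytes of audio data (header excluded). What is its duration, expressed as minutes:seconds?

Byte rate = 176,400 × 3 × 4 = 2,116,800 bytes/s.
Duration = 6,938,870,400 / 2,116,800 = 3,278 s.
3,278 s = 54:38.

54:38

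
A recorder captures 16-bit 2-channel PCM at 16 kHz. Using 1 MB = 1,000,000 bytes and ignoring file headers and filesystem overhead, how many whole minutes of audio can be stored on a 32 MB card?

Uncompressed byte rate = 16,000 × 2 × 2 = 64,000 bytes/s.
Capacity = 32 × 1,000,000 = 32,000,000 bytes.
32,000,000 / 64,000 ≈ 500 s → 8 minutes.

8 minutes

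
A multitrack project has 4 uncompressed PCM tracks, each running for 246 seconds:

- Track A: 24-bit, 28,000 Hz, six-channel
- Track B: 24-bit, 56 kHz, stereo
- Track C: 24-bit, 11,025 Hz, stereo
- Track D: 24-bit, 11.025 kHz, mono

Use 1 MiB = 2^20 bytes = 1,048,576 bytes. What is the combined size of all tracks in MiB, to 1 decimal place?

Track A: 28,000 × 246 × 3 × 6 = 123,984,000 bytes.
Track B: 56,000 × 246 × 3 × 2 = 82,656,000 bytes.
Track C: 11,025 × 246 × 3 × 2 = 16,272,900 bytes.
Track D: 11,025 × 246 × 3 × 1 = 8,136,450 bytes.
Total = 231,049,350 bytes = 220.3 MiB.

220.3 MiB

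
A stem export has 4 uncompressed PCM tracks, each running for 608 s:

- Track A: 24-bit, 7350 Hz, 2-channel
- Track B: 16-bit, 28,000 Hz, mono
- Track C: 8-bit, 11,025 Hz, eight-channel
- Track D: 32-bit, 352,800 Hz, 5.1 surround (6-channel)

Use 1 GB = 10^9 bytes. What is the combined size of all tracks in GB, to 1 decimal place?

Track A: 7,350 × 608 × 3 × 2 = 26,812,800 bytes.
Track B: 28,000 × 608 × 2 × 1 = 34,048,000 bytes.
Track C: 11,025 × 608 × 1 × 8 = 53,625,600 bytes.
Track D: 352,800 × 608 × 4 × 6 = 5,148,057,600 bytes.
Total = 5,262,544,000 bytes = 5.3 GB.

5.3 GB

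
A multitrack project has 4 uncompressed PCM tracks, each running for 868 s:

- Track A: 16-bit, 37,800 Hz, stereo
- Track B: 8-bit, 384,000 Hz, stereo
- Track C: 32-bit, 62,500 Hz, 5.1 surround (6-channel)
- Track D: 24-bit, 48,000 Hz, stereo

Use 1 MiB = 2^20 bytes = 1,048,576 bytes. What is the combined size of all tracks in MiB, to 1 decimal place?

2241.0 MiB

Track A: 37,800 × 868 × 2 × 2 = 131,241,600 bytes.
Track B: 384,000 × 868 × 1 × 2 = 666,624,000 bytes.
Track C: 62,500 × 868 × 4 × 6 = 1,302,000,000 bytes.
Track D: 48,000 × 868 × 3 × 2 = 249,984,000 bytes.
Total = 2,349,849,600 bytes = 2241.0 MiB.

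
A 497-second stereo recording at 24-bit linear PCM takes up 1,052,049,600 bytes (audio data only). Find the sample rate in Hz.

352,800 Hz

Bytes = sample_rate × seconds × bytes_per_sample × channels.
sample_rate = 1,052,049,600 / (497 × 3 × 2) = 1,052,049,600 / 2,982 = 352,800 Hz.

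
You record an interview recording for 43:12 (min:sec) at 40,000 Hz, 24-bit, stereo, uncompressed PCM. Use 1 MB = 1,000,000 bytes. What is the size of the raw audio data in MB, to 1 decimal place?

Duration = 43:12 (min:sec) = 2,592 s.
Bytes = 40,000 samples/s × 2,592 s × 3 bytes/sample × 2 ch = 622,080,000 bytes.
622,080,000 / 1,000,000 = 622.1 MB.

622.1 MB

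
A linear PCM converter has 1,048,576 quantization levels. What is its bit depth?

log2(1,048,576) = 20.

20 bits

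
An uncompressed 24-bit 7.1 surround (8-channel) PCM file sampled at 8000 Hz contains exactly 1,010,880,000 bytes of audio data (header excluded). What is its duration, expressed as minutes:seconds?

Byte rate = 8,000 × 3 × 8 = 192,000 bytes/s.
Duration = 1,010,880,000 / 192,000 = 5,265 s.
5,265 s = 87:45.

87:45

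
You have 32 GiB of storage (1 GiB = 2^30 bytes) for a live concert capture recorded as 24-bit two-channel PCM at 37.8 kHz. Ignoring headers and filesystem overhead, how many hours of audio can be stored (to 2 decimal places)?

42.08 hours

Uncompressed byte rate = 37,800 × 3 × 2 = 226,800 bytes/s.
Capacity = 32 × 1,073,741,824 = 34,359,738,368 bytes.
34,359,738,368 / 226,800 ≈ 151497.96 s → 42.08 hours.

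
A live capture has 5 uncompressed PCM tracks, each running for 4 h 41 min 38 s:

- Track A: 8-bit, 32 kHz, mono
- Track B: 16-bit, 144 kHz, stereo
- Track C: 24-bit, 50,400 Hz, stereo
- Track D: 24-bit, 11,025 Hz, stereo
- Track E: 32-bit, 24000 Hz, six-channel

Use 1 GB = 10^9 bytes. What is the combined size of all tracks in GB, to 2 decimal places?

4 h 41 min 38 s = 16,898 s.
Track A: 32,000 × 16,898 × 1 × 1 = 540,736,000 bytes.
Track B: 144,000 × 16,898 × 2 × 2 = 9,733,248,000 bytes.
Track C: 50,400 × 16,898 × 3 × 2 = 5,109,955,200 bytes.
Track D: 11,025 × 16,898 × 3 × 2 = 1,117,802,700 bytes.
Track E: 24,000 × 16,898 × 4 × 6 = 9,733,248,000 bytes.
Total = 26,234,989,900 bytes = 26.23 GB.

26.23 GB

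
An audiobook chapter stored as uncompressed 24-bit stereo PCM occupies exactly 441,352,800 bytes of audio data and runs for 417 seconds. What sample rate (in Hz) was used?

Bytes = sample_rate × seconds × bytes_per_sample × channels.
sample_rate = 441,352,800 / (417 × 3 × 2) = 441,352,800 / 2,502 = 176,400 Hz.

176,400 Hz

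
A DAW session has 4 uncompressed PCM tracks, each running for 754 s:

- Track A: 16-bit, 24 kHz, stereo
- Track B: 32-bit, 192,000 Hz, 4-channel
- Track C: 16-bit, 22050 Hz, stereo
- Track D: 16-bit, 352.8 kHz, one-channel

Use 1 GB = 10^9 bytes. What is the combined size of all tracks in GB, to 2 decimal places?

Track A: 24,000 × 754 × 2 × 2 = 72,384,000 bytes.
Track B: 192,000 × 754 × 4 × 4 = 2,316,288,000 bytes.
Track C: 22,050 × 754 × 2 × 2 = 66,502,800 bytes.
Track D: 352,800 × 754 × 2 × 1 = 532,022,400 bytes.
Total = 2,987,197,200 bytes = 2.99 GB.

2.99 GB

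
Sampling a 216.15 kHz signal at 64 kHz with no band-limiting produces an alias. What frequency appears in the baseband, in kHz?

Nyquist = 64,000/2 = 32,000 Hz; 216,150 Hz exceeds it.
Alias = |216,150 − 3×64,000| = |216,150 − 192,000| = 24,150 Hz = 24.15 kHz.

24.15 kHz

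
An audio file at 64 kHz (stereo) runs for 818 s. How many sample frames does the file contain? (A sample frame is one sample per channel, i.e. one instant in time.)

64,000 samples/s × 818 s = 52,352,000 frames.

52,352,000 sample frames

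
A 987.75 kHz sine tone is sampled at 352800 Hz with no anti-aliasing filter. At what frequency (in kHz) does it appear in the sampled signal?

70.65 kHz

Nyquist = 352,800/2 = 176,400 Hz; 987,750 Hz exceeds it.
Alias = |987,750 − 3×352,800| = |987,750 − 1,058,400| = 70,650 Hz = 70.65 kHz.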